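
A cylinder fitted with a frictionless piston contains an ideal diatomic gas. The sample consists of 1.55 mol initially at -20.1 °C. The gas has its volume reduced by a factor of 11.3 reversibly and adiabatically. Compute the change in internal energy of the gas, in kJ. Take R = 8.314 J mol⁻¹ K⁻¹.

ΔU ≈ 13.4 kJ

Adiabatic: T₁V₁^(γ−1) = T₂V₂^(γ−1) ⇒ T₂ = T₁ (V₁/V₂)^(γ−1).
γ = 7/5 for a diatomic ideal gas, so γ−1 = 2/5.
T₁ = -20.1 °C = 253 K.
T₂ = 253 × 11.3^(2/5) = 667.5 K.
Q = 0, so ΔU = W_on_gas = nCᵥΔT with Cᵥ = R/(γ−1) = 20.79 J/(mol·K).
ΔU = 1.55 × 20.79 × (667.5 − 253) = 13350 J.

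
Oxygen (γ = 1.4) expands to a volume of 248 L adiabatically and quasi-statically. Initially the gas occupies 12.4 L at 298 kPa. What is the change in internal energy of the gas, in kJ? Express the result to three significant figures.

ΔU ≈ -6.45 kJ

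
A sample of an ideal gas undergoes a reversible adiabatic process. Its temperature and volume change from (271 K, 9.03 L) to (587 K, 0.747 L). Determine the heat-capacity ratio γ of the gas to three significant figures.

γ ≈ 1.31

TV^(γ−1) = const ⇒ γ − 1 = ln(T₂/T₁) / ln(V₁/V₂).
γ = 1 + ln(587/271) / ln(9.03/0.747) = 1.31.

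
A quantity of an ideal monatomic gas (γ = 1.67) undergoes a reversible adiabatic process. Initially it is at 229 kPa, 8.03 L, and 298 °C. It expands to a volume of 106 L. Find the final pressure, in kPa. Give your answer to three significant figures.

P₂ ≈ 3.08 kPa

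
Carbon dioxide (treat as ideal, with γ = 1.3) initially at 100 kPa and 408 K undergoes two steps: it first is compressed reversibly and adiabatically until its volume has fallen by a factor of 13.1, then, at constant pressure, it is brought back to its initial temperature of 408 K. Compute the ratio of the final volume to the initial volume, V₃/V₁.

V₃/V₁ ≈ 0.0353

Adiabatic step: V₂/V₁ = 0.07634; T₂ = T₁·13.1^(0.3) = 882.8 K.
Isobaric step: V₃/V₂ = T₃/T₂ = 408/882.8.
V₃/V₁ = (V₂/V₁)(V₃/V₂) = 0.07634 × (408/882.8) = 0.03528.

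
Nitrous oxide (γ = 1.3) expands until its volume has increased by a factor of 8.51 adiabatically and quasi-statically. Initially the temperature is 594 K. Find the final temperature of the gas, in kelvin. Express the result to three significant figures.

For a reversible adiabat TV^(γ−1) is constant, so T₂ = T₁ (V₁/V₂)^(γ−1).
T₂ = 594 × (1/8.51)^(0.3) = 312.5 K.

T₂ ≈ 312 K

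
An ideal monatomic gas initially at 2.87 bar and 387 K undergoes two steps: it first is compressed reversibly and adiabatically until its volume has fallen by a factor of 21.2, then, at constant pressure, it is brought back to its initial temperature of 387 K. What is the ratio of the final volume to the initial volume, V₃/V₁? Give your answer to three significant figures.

For a monatomic ideal gas γ = 5/3.
Adiabatic step: V₂/V₁ = 0.04717; T₂ = T₁·21.2^(2/3) = 2964 K.
Isobaric step: V₃/V₂ = T₃/T₂ = 387/2964.
V₃/V₁ = (V₂/V₁)(V₃/V₂) = 0.04717 × (387/2964) = 0.006158.

V₃/V₁ ≈ 0.00616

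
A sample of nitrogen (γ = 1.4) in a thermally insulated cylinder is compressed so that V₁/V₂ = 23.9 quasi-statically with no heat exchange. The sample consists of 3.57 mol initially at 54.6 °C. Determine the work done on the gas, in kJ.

For a reversible adiabat TV^(γ−1) is constant, so T₂ = T₁ (V₁/V₂)^(γ−1).
T₁ = 54.6 °C = 327.8 K.
T₂ = 327.8 × 23.9^(0.4) = 1167 K.
Q = 0, so ΔU = W_on_gas = nCᵥΔT with Cᵥ = R/(γ−1) = 20.79 J/(mol·K).
ΔU = 3.57 × 20.79 × (1167 − 327.8) = 62240 J.

W ≈ 62.2 kJ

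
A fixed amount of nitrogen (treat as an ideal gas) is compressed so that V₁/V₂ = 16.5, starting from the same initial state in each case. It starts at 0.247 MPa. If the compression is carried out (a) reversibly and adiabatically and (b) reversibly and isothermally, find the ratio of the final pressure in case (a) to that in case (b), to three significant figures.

P_adiabatic / P_isothermal ≈ 3.07

For a diatomic ideal gas γ = 7/5.
Isothermal: P_b = P₁(V₁/V₂) = 0.247×16.5.
Adiabatic: P_a = P₁(V₁/V₂)^γ = 0.247×16.5^(7/5).
P_a/P_b = (V₁/V₂)^(γ−1) = 16.5^(2/5) = 3.069.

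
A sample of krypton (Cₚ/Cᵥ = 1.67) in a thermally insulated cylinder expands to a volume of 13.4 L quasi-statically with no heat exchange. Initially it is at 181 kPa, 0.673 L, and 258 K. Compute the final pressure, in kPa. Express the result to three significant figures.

P₂ ≈ 1.23 kPa

Adiabatic: P₁V₁^γ = P₂V₂^γ ⇒ P₂ = P₁ (V₁/V₂)^γ.
P₂ = 181 × (0.673/13.4)^(1.67) = 1.225 kPa.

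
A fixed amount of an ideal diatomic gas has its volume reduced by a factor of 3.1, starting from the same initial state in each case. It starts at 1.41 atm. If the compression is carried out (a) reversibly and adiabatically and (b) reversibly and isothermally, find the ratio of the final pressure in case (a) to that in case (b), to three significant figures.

For a diatomic ideal gas γ = 7/5.
Isothermal: P_b = P₁(V₁/V₂) = 1.41×3.1.
Adiabatic: P_a = P₁(V₁/V₂)^γ = 1.41×3.1^(7/5).
P_a/P_b = (V₁/V₂)^(γ−1) = 3.1^(2/5) = 1.572.

P_adiabatic / P_isothermal ≈ 1.57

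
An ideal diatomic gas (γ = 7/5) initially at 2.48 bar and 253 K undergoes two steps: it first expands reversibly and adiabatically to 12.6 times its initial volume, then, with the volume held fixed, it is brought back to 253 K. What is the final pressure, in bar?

P₃ ≈ 0.197 bar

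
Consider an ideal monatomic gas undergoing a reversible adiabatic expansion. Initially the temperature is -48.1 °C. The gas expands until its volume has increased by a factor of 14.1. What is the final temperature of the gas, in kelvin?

T₂ ≈ 38.6 K

For a reversible adiabat TV^(γ−1) is constant, so T₂ = T₁ (V₁/V₂)^(γ−1).
For a monatomic ideal gas γ = 5/3, so γ−1 = 2/3.
T₁ = -48.1 °C = 225 K.
T₂ = 225 × (1/14.1)^(2/3) = 38.56 K.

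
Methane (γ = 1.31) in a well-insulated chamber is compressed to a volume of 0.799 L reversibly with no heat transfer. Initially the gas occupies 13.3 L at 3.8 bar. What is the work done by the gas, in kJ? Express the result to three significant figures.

W ≈ -22.7 kJ

P₂ = P₁(V₁/V₂)^γ = 3.8×(13.3/0.799)^(1.31) = 151.2 bar.
For a reversible adiabat, W_by_gas = (P₁V₁ − P₂V₂)/(γ−1).
W_by = (380000×0.0133 − 1.512×10^7×0.000799) / (0.31) = -22680 J.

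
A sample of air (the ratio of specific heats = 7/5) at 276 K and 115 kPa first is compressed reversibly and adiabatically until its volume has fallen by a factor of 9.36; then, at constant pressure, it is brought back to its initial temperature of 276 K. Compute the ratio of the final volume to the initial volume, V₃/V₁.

V₃/V₁ ≈ 0.0437

Adiabatic step: V₂/V₁ = 0.1068; T₂ = T₁·9.36^(2/5) = 675.2 K.
Isobaric step: V₃/V₂ = T₃/T₂ = 276/675.2.
V₃/V₁ = (V₂/V₁)(V₃/V₂) = 0.1068 × (276/675.2) = 0.04367.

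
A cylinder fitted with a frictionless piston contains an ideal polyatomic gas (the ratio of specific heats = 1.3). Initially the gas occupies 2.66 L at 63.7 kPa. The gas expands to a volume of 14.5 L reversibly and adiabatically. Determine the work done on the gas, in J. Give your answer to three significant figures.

W ≈ -225 J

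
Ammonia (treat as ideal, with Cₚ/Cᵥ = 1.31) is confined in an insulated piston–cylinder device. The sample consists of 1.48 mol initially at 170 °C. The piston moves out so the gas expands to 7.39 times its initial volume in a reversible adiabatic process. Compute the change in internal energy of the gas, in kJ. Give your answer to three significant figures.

Adiabatic: T₁V₁^(γ−1) = T₂V₂^(γ−1) ⇒ T₂ = T₁ (V₁/V₂)^(γ−1).
T₁ = 170 °C = 443.1 K.
T₂ = 443.1 × (1/7.39)^(0.31) = 238.4 K.
Q = 0, so ΔU = W_on_gas = nCᵥΔT with Cᵥ = R/(γ−1) = 26.82 J/(mol·K).
ΔU = 1.48 × 26.82 × (238.4 − 443.1) = -8128 J.

ΔU ≈ -8.13 kJ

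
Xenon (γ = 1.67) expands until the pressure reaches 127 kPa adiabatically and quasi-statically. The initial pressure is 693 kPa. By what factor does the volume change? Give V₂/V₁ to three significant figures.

From PV^γ = const, V₂/V₁ = (P₁/P₂)^(1/γ).
V₂/V₁ = (693/127)^(0.599) = 2.762.

V₂/V₁ ≈ 2.76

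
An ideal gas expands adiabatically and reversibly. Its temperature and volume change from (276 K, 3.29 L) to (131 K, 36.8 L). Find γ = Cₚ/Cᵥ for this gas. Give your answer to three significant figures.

TV^(γ−1) = const ⇒ γ − 1 = ln(T₂/T₁) / ln(V₁/V₂).
γ = 1 + ln(131/276) / ln(3.29/36.8) = 1.309.

γ ≈ 1.31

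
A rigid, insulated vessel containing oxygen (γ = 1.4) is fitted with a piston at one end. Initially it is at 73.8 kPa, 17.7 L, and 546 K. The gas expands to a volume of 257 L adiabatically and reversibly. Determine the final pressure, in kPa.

P₂ ≈ 1.74 kPa

Since PV^γ is constant along a reversible adiabat, P₂ = P₁ (V₁/V₂)^γ.
P₂ = 73.8 × (17.7/257)^(1.4) = 1.743 kPa.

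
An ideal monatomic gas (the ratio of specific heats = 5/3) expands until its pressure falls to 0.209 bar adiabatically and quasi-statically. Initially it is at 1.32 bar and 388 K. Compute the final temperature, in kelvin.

T₂ ≈ 186 K

Along an adiabat T P^((1−γ)/γ) is constant, so T₂ = T₁ (P₂/P₁)^((γ−1)/γ).
T₂ = 388 × (0.209/1.32)^(2/5) = 185.6 K.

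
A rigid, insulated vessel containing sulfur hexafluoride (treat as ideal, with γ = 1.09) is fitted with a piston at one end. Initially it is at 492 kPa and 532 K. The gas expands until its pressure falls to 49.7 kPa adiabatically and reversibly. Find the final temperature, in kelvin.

Adiabatic: T₂/T₁ = (P₂/P₁)^((γ−1)/γ).
T₂ = 532 × (49.7/492)^(0.0826) = 440.3 K.

T₂ ≈ 440 K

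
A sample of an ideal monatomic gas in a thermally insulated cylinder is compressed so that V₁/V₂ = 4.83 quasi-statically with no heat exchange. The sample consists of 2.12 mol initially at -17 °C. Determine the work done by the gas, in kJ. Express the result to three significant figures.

Adiabatic: T₁V₁^(γ−1) = T₂V₂^(γ−1) ⇒ T₂ = T₁ (V₁/V₂)^(γ−1).
γ = 5/3 for a monatomic ideal gas, so γ−1 = 2/3.
T₁ = -17 °C = 256.1 K.
T₂ = 256.1 × 4.83^(2/3) = 731.9 K.
Q = 0, so ΔU = W_on_gas = nCᵥΔT with Cᵥ = R/(γ−1) = 12.47 J/(mol·K).
ΔU = 2.12 × 12.47 × (731.9 − 256.1) = 12580 J.
Work done by the gas = −ΔU = -12580 J.

W ≈ -12.6 kJ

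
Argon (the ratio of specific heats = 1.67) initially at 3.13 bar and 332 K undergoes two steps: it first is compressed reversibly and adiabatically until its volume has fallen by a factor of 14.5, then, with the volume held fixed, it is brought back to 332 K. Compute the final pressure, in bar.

Adiabatic step (PV^γ = const): P₂ = 3.13×14.5^(1.67) = 272.3 bar; T₂ = 332×14.5^(0.67) = 1992 K.
Isochoric: P₃ = P₂(T₃/T₂) = 272.3 × (332/1992) = 45.38 bar.

P₃ ≈ 45.4 bar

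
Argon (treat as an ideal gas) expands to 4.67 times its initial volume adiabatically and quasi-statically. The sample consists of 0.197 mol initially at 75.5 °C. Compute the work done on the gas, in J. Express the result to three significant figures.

W ≈ -550 J

For a reversible adiabat TV^(γ−1) is constant, so T₂ = T₁ (V₁/V₂)^(γ−1).
γ = 5/3 for a monatomic ideal gas, so γ−1 = 2/3.
T₁ = 75.5 °C = 348.6 K.
T₂ = 348.6 × (1/4.67)^(2/3) = 124.8 K.
Q = 0, so ΔU = W_on_gas = nCᵥΔT with Cᵥ = R/(γ−1) = 12.47 J/(mol·K).
ΔU = 0.197 × 12.47 × (124.8 − 348.6) = -550 J.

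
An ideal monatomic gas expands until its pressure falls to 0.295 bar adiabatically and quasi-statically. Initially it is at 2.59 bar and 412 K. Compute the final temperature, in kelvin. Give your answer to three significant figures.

Adiabatic: T₂/T₁ = (P₂/P₁)^((γ−1)/γ).
For a monatomic ideal gas γ = 5/3, so (γ−1)/γ = 2/5.
T₂ = 412 × (0.295/2.59)^(2/5) = 172.8 K.

T₂ ≈ 173 K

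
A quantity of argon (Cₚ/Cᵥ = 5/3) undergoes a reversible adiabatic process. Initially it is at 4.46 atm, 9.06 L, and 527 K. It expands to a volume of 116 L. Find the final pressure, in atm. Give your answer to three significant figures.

Adiabatic: P₁V₁^γ = P₂V₂^γ ⇒ P₂ = P₁ (V₁/V₂)^γ.
P₂ = 4.46 × (9.06/116)^(5/3) = 0.06365 atm.

P₂ ≈ 0.0636 atm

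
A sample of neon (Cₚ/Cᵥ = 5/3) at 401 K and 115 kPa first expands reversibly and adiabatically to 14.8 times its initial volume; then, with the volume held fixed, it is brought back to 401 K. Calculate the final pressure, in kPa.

P₃ ≈ 7.77 kPa

Adiabatic step (PV^γ = const): P₂ = 115×(1/14.8)^(5/3) = 1.289 kPa; T₂ = 401×(1/14.8)^(2/3) = 66.52 K.
Isochoric: P₃ = P₂(T₃/T₂) = 1.289 × (401/66.52) = 7.77 kPa.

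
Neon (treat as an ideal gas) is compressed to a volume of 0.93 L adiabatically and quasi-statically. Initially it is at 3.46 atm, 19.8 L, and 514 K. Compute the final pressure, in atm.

Since PV^γ is constant along a reversible adiabat, P₂ = P₁ (V₁/V₂)^γ.
γ = 5/3 for a monatomic ideal gas.
P₂ = 3.46 × (19.8/0.93)^(5/3) = 565.9 atm.

P₂ ≈ 566 atm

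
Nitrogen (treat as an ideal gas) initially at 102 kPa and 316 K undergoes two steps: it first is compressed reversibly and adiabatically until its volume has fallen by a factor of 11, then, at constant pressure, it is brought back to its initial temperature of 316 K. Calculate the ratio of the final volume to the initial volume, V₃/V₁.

V₃/V₁ ≈ 0.0348

For a diatomic ideal gas γ = 7/5.
Adiabatic step: V₂/V₁ = 0.09091; T₂ = T₁·11^(2/5) = 824.6 K.
Isobaric step: V₃/V₂ = T₃/T₂ = 316/824.6.
V₃/V₁ = (V₂/V₁)(V₃/V₂) = 0.09091 × (316/824.6) = 0.03484.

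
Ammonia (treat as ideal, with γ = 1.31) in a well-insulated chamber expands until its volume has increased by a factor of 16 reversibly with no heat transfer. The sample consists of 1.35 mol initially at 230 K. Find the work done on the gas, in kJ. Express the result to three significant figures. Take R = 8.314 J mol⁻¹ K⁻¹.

For a reversible adiabat TV^(γ−1) is constant, so T₂ = T₁ (V₁/V₂)^(γ−1).
T₂ = 230 × (1/16)^(0.31) = 97.38 K.
Q = 0, so ΔU = W_on_gas = nCᵥΔT with Cᵥ = R/(γ−1) = 26.82 J/(mol·K).
ΔU = 1.35 × 26.82 × (97.38 − 230) = -4802 J.

W ≈ -4.80 kJ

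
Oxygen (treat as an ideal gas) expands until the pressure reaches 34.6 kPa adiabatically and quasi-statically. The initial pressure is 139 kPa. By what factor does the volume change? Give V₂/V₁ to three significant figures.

From PV^γ = const, V₂/V₁ = (P₁/P₂)^(1/γ).
For a diatomic ideal gas γ = 7/5.
V₂/V₁ = (139/34.6)^(5/7) = 2.7.

V₂/V₁ ≈ 2.70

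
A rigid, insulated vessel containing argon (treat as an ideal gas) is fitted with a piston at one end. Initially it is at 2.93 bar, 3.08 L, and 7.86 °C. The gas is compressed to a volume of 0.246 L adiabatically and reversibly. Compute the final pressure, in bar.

P₂ ≈ 198 bar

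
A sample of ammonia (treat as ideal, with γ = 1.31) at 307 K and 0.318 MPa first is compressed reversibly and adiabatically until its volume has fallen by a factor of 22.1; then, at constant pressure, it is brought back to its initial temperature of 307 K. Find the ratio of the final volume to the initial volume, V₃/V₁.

Adiabatic step: V₂/V₁ = 0.04525; T₂ = T₁·22.1^(0.31) = 801.5 K.
Isobaric step: V₃/V₂ = T₃/T₂ = 307/801.5.
V₃/V₁ = (V₂/V₁)(V₃/V₂) = 0.04525 × (307/801.5) = 0.01733.

V₃/V₁ ≈ 0.0173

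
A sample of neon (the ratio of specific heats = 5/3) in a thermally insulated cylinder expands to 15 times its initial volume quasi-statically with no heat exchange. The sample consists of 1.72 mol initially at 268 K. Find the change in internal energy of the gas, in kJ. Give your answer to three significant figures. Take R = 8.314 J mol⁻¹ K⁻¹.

ΔU ≈ -4.80 kJ

Adiabatic: T₁V₁^(γ−1) = T₂V₂^(γ−1) ⇒ T₂ = T₁ (V₁/V₂)^(γ−1).
T₂ = 268 × (1/15)^(2/3) = 44.06 K.
Q = 0, so ΔU = W_on_gas = nCᵥΔT with Cᵥ = R/(γ−1) = 12.47 J/(mol·K).
ΔU = 1.72 × 12.47 × (44.06 − 268) = -4803 J.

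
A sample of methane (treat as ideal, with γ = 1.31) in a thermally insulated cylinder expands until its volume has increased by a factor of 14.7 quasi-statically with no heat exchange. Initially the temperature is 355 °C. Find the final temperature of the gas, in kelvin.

For a reversible adiabat TV^(γ−1) is constant, so T₂ = T₁ (V₁/V₂)^(γ−1).
T₁ = 355 °C = 628.1 K.
T₂ = 628.1 × (1/14.7)^(0.31) = 273 K.

T₂ ≈ 273 K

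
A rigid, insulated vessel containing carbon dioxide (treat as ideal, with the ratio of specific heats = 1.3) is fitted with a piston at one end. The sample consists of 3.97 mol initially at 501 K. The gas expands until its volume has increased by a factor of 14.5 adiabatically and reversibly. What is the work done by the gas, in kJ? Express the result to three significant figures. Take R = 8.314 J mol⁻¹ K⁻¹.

Adiabatic: T₁V₁^(γ−1) = T₂V₂^(γ−1) ⇒ T₂ = T₁ (V₁/V₂)^(γ−1).
T₂ = 501 × (1/14.5)^(0.3) = 224.6 K.
Q = 0, so ΔU = W_on_gas = nCᵥΔT with Cᵥ = R/(γ−1) = 27.71 J/(mol·K).
ΔU = 3.97 × 27.71 × (224.6 − 501) = -30410 J.
Work done by the gas = −ΔU = 30410 J.

W ≈ 30.4 kJ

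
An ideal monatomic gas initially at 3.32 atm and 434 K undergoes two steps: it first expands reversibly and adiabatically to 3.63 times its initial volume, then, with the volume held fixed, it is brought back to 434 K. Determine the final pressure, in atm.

P₃ ≈ 0.915 atm

For a monatomic ideal gas γ = 5/3.
Adiabatic step (PV^γ = const): P₂ = 3.32×(1/3.63)^(5/3) = 0.3872 atm; T₂ = 434×(1/3.63)^(2/3) = 183.7 K.
Isochoric: P₃ = P₂(T₃/T₂) = 0.3872 × (434/183.7) = 0.9146 atm.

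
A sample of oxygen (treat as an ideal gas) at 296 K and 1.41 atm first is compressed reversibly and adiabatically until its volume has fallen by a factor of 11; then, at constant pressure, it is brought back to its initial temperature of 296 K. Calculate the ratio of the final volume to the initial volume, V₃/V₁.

V₃/V₁ ≈ 0.0348

For a diatomic ideal gas γ = 7/5.
Adiabatic step: V₂/V₁ = 0.09091; T₂ = T₁·11^(2/5) = 772.4 K.
Isobaric step: V₃/V₂ = T₃/T₂ = 296/772.4.
V₃/V₁ = (V₂/V₁)(V₃/V₂) = 0.09091 × (296/772.4) = 0.03484.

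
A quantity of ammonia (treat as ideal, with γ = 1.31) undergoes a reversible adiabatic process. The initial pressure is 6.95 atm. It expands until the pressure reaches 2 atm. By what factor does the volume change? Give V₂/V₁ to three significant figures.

V₂/V₁ ≈ 2.59

From PV^γ = const, V₂/V₁ = (P₁/P₂)^(1/γ).
V₂/V₁ = (6.95/2)^(0.763) = 2.588.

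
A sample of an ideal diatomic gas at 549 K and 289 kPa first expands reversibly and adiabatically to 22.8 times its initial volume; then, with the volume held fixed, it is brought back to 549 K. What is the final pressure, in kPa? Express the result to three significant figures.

For a diatomic ideal gas γ = 7/5.
Adiabatic step (PV^γ = const): P₂ = 289×(1/22.8)^(7/5) = 3.629 kPa; T₂ = 549×(1/22.8)^(2/5) = 157.2 K.
Isochoric: P₃ = P₂(T₃/T₂) = 3.629 × (549/157.2) = 12.68 kPa.

P₃ ≈ 12.7 kPa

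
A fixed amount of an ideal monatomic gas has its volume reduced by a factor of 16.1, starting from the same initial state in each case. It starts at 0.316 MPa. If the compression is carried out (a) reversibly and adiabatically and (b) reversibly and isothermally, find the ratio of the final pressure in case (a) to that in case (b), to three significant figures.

P_adiabatic / P_isothermal ≈ 6.38

For a monatomic ideal gas γ = 5/3.
Isothermal: P_b = P₁(V₁/V₂) = 0.316×16.1.
Adiabatic: P_a = P₁(V₁/V₂)^γ = 0.316×16.1^(5/3).
P_a/P_b = (V₁/V₂)^(γ−1) = 16.1^(2/3) = 6.376.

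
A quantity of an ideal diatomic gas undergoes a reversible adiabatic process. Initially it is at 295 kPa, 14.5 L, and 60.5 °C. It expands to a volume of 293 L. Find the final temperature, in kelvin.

T₂ ≈ 100 K

For a reversible adiabat TV^(γ−1) is constant, so T₂ = T₁ (V₁/V₂)^(γ−1).
γ = 7/5 for a diatomic ideal gas.
T₁ = 60.5 °C = 333.6 K.
T₂ = 333.6 × (14.5/293)^(2/5) = 100.3 K.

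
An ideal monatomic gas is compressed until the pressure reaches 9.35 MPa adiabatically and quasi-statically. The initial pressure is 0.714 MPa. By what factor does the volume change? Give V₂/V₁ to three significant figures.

V₂/V₁ ≈ 0.214

From PV^γ = const, V₂/V₁ = (P₁/P₂)^(1/γ).
For a monatomic ideal gas γ = 5/3.
V₂/V₁ = (0.714/9.35)^(3/5) = 0.2137.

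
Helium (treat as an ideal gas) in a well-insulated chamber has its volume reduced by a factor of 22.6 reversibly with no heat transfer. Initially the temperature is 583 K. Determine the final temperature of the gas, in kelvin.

T₂ ≈ 4660 K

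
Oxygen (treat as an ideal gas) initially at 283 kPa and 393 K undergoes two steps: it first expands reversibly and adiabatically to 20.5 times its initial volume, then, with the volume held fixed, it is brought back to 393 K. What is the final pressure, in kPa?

P₃ ≈ 13.8 kPa

For a diatomic ideal gas γ = 7/5.
Adiabatic step (PV^γ = const): P₂ = 283×(1/20.5)^(7/5) = 4.124 kPa; T₂ = 393×(1/20.5)^(2/5) = 117.4 K.
Isochoric: P₃ = P₂(T₃/T₂) = 4.124 × (393/117.4) = 13.8 kPa.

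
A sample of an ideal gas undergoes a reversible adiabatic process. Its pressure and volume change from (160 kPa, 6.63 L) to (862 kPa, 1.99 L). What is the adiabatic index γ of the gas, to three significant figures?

PV^γ = const ⇒ γ = ln(P₂/P₁) / ln(V₁/V₂).
γ = ln(862/160) / ln(6.63/1.99) = 1.399.

γ ≈ 1.40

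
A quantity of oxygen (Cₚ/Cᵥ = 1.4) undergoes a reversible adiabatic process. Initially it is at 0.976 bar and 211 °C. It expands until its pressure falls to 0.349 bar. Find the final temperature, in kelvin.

T₂ ≈ 361 K

Along an adiabat T P^((1−γ)/γ) is constant, so T₂ = T₁ (P₂/P₁)^((γ−1)/γ).
T₁ = 211 °C = 484.1 K.
T₂ = 484.1 × (0.349/0.976)^(0.286) = 360.9 K.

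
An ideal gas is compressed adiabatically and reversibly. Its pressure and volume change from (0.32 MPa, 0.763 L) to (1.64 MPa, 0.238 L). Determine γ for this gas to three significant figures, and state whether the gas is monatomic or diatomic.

γ ≈ 1.40; diatomic

PV^γ = const ⇒ γ = ln(P₂/P₁) / ln(V₁/V₂).
γ = ln(1.64/0.32) / ln(0.763/0.238) = 1.403.
γ ≈ 1.40 is close to 7/5, so the gas is diatomic.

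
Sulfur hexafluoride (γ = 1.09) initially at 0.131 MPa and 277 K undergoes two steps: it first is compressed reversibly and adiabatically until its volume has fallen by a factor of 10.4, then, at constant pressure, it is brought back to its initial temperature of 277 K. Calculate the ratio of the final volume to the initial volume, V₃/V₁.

V₃/V₁ ≈ 0.0779

Adiabatic step: V₂/V₁ = 0.09615; T₂ = T₁·10.4^(0.09) = 342 K.
Isobaric step: V₃/V₂ = T₃/T₂ = 277/342.
V₃/V₁ = (V₂/V₁)(V₃/V₂) = 0.09615 × (277/342) = 0.07788.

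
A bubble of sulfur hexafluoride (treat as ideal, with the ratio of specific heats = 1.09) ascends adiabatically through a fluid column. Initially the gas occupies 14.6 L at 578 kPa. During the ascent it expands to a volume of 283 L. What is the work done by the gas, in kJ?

P₂ = P₁(V₁/V₂)^γ = 578×(14.6/283)^(1.09) = 22.84 kPa.
For a reversible adiabat, W_by_gas = (P₁V₁ − P₂V₂)/(γ−1).
W_by = (578000×0.0146 − 22840×0.283) / (0.09) = 21960 J.

W ≈ 22.0 kJ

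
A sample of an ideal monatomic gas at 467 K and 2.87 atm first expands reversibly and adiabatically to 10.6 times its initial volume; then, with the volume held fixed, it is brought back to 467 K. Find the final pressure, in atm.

P₃ ≈ 0.271 atm

For a monatomic ideal gas γ = 5/3.
Adiabatic step (PV^γ = const): P₂ = 2.87×(1/10.6)^(5/3) = 0.05611 atm; T₂ = 467×(1/10.6)^(2/3) = 96.78 K.
Isochoric: P₃ = P₂(T₃/T₂) = 0.05611 × (467/96.78) = 0.2708 atm.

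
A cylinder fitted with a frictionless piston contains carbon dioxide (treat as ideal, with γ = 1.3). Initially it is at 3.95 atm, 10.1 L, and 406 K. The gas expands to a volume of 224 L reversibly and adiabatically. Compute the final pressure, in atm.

P₂ ≈ 0.0703 atm

Since PV^γ is constant along a reversible adiabat, P₂ = P₁ (V₁/V₂)^γ.
P₂ = 3.95 × (10.1/224)^(1.3) = 0.07029 atm.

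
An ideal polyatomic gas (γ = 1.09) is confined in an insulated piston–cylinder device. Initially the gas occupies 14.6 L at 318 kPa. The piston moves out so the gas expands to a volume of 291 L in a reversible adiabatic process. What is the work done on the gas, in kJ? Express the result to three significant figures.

P₂ = P₁(V₁/V₂)^γ = 318×(14.6/291)^(1.09) = 12.19 kPa.
For a reversible adiabat, W_by_gas = (P₁V₁ − P₂V₂)/(γ−1).
W_by = (318000×0.0146 − 12190×0.291) / (0.09) = 12180 J.
W_on_gas = −W_by = -12180 J.

W ≈ -12.2 kJ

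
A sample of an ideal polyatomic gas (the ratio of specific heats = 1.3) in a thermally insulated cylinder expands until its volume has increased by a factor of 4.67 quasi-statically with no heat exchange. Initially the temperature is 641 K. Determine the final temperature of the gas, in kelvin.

Adiabatic: T₁V₁^(γ−1) = T₂V₂^(γ−1) ⇒ T₂ = T₁ (V₁/V₂)^(γ−1).
T₂ = 641 × (1/4.67)^(0.3) = 403.7 K.

T₂ ≈ 404 K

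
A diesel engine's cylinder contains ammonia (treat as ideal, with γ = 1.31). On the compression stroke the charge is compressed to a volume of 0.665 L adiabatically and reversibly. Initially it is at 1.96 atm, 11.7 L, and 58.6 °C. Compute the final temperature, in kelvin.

T₂ ≈ 807 K

Adiabatic: T₁V₁^(γ−1) = T₂V₂^(γ−1) ⇒ T₂ = T₁ (V₁/V₂)^(γ−1).
T₁ = 58.6 °C = 331.8 K.
T₂ = 331.8 × (11.7/0.665)^(0.31) = 807 K.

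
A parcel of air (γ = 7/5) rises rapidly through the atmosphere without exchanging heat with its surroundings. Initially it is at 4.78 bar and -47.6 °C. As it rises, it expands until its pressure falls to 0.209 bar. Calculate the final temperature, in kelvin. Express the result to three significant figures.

T₂ ≈ 92.2 K

Adiabatic: T₂/T₁ = (P₂/P₁)^((γ−1)/γ).
T₁ = -47.6 °C = 225.5 K.
T₂ = 225.5 × (0.209/4.78)^(2/7) = 92.23 K.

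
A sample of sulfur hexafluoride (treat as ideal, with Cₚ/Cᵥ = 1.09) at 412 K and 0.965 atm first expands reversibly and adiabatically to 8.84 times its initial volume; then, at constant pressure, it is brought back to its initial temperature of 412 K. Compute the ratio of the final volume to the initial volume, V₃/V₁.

Adiabatic step: V₂/V₁ = 8.84; T₂ = T₁·(1/8.84)^(0.09) = 338.6 K.
Isobaric step: V₃/V₂ = T₃/T₂ = 412/338.6.
V₃/V₁ = (V₂/V₁)(V₃/V₂) = 8.84 × (412/338.6) = 10.76.

V₃/V₁ ≈ 10.8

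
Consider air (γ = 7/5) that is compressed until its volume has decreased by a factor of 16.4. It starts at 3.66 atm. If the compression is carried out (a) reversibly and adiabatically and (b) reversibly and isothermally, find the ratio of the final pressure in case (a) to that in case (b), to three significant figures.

P_adiabatic / P_isothermal ≈ 3.06

Isothermal: P_b = P₁(V₁/V₂) = 3.66×16.4.
Adiabatic: P_a = P₁(V₁/V₂)^γ = 3.66×16.4^(7/5).
P_a/P_b = (V₁/V₂)^(γ−1) = 16.4^(2/5) = 3.062.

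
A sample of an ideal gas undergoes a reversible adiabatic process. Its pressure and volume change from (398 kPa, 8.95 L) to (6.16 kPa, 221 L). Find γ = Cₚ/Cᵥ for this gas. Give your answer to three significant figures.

PV^γ = const ⇒ γ = ln(P₂/P₁) / ln(V₁/V₂).
γ = ln(6.16/398) / ln(8.95/221) = 1.3.

γ ≈ 1.30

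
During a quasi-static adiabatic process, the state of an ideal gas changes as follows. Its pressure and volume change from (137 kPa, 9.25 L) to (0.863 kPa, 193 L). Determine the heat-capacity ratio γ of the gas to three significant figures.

PV^γ = const ⇒ γ = ln(P₂/P₁) / ln(V₁/V₂).
γ = ln(0.863/137) / ln(9.25/193) = 1.668.

γ ≈ 1.67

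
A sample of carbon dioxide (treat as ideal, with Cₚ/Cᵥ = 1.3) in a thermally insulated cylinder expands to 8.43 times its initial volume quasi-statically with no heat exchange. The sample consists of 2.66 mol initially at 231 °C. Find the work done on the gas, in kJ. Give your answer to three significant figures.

W ≈ -17.6 kJ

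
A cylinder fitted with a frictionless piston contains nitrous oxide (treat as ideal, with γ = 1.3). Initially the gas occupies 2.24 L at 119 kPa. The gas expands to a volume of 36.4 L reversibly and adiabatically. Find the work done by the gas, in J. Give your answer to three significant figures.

P₂ = P₁(V₁/V₂)^γ = 119×(2.24/36.4)^(1.3) = 3.173 kPa.
For a reversible adiabat, W_by_gas = (P₁V₁ − P₂V₂)/(γ−1).
W_by = (119000×0.00224 − 3173×0.0364) / (0.3) = 503.6 J.

W ≈ 504 J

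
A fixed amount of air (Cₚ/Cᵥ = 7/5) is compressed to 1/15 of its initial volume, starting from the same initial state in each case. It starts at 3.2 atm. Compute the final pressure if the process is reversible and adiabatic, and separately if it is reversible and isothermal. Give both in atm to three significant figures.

adiabatic: 142 atm; isothermal: 48.0 atm

Isothermal: P₂ = P₁(V₁/V₂) = 3.2×15 = 48 atm.
Adiabatic: P₂ = P₁(V₁/V₂)^γ = 3.2×15^(7/5) = 141.8 atm.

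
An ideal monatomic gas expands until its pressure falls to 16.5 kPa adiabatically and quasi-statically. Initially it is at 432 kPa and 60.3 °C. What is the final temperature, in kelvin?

T₂ ≈ 90.3 K

Adiabatic: T₂/T₁ = (P₂/P₁)^((γ−1)/γ).
For a monatomic ideal gas γ = 5/3, so (γ−1)/γ = 2/5.
T₁ = 60.3 °C = 333.4 K.
T₂ = 333.4 × (16.5/432)^(2/5) = 90.33 K.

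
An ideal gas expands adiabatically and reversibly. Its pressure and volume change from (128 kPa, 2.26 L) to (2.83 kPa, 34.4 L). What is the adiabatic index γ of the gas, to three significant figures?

γ ≈ 1.40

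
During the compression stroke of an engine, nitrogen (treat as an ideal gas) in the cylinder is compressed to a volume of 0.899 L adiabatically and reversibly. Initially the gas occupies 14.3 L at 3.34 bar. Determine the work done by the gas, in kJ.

γ = 7/5 for a diatomic ideal gas.
P₂ = P₁(V₁/V₂)^γ = 3.34×(14.3/0.899)^(7/5) = 160.7 bar.
For a reversible adiabat, W_by_gas = (P₁V₁ − P₂V₂)/(γ−1).
W_by = (334000×0.0143 − 1.607×10^7×0.000899) / (2/5) = -24170 J.

W ≈ -24.2 kJ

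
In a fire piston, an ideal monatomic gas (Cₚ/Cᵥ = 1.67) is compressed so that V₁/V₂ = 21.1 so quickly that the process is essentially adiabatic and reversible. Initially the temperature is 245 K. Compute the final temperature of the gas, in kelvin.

T₂ ≈ 1890 K

For a reversible adiabat TV^(γ−1) is constant, so T₂ = T₁ (V₁/V₂)^(γ−1).
T₂ = 245 × 21.1^(0.67) = 1890 K.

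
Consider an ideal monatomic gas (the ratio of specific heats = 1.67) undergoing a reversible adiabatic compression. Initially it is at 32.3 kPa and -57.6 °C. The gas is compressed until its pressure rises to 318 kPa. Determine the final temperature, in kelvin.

Along an adiabat T P^((1−γ)/γ) is constant, so T₂ = T₁ (P₂/P₁)^((γ−1)/γ).
T₁ = -57.6 °C = 215.5 K.
T₂ = 215.5 × (318/32.3)^(0.401) = 539.5 K.

T₂ ≈ 540 K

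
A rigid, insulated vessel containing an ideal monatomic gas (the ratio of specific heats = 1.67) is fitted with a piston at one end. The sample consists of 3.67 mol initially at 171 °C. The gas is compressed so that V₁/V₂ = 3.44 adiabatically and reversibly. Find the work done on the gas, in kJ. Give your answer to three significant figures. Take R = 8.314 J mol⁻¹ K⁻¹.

W ≈ 26.1 kJ

For a reversible adiabat TV^(γ−1) is constant, so T₂ = T₁ (V₁/V₂)^(γ−1).
T₁ = 171 °C = 444.1 K.
T₂ = 444.1 × 3.44^(0.67) = 1016 K.
Q = 0, so ΔU = W_on_gas = nCᵥΔT with Cᵥ = R/(γ−1) = 12.41 J/(mol·K).
ΔU = 3.67 × 12.41 × (1016 − 444.1) = 26060 J.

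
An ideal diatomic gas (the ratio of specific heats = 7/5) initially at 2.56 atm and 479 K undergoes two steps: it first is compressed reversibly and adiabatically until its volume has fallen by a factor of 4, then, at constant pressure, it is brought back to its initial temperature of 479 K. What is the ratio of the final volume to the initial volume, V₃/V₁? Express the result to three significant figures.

Adiabatic step: V₂/V₁ = 0.25; T₂ = T₁·4^(2/5) = 834 K.
Isobaric step: V₃/V₂ = T₃/T₂ = 479/834.
V₃/V₁ = (V₂/V₁)(V₃/V₂) = 0.25 × (479/834) = 0.1436.

V₃/V₁ ≈ 0.144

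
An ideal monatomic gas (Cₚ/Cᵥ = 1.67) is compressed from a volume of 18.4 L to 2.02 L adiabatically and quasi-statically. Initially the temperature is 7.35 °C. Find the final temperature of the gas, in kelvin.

T₂ ≈ 1230 K

For a reversible adiabat TV^(γ−1) is constant, so T₂ = T₁ (V₁/V₂)^(γ−1).
T₁ = 7.35 °C = 280.5 K.
T₂ = 280.5 × (18.4/2.02)^(0.67) = 1232 K.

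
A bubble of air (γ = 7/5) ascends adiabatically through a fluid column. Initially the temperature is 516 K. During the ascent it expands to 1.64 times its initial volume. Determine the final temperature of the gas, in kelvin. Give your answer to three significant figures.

T₂ ≈ 423 K

For a reversible adiabat TV^(γ−1) is constant, so T₂ = T₁ (V₁/V₂)^(γ−1).
T₂ = 516 × (1/1.64)^(2/5) = 423.4 K.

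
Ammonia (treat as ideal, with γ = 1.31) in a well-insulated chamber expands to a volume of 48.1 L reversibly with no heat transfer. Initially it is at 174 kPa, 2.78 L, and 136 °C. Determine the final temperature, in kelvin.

Adiabatic: T₁V₁^(γ−1) = T₂V₂^(γ−1) ⇒ T₂ = T₁ (V₁/V₂)^(γ−1).
T₁ = 136 °C = 409.1 K.
T₂ = 409.1 × (2.78/48.1)^(0.31) = 169.1 K.

T₂ ≈ 169 K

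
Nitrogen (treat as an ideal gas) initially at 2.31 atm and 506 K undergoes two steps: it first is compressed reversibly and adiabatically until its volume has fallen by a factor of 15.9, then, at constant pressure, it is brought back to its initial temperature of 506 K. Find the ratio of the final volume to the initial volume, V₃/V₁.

V₃/V₁ ≈ 0.0208

For a diatomic ideal gas γ = 7/5.
Adiabatic step: V₂/V₁ = 0.06289; T₂ = T₁·15.9^(2/5) = 1530 K.
Isobaric step: V₃/V₂ = T₃/T₂ = 506/1530.
V₃/V₁ = (V₂/V₁)(V₃/V₂) = 0.06289 × (506/1530) = 0.0208.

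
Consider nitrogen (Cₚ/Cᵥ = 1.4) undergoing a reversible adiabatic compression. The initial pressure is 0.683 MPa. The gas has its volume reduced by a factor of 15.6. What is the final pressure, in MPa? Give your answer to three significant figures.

P₂ ≈ 32.0 MPa

Adiabatic: P₁V₁^γ = P₂V₂^γ ⇒ P₂ = P₁ (V₁/V₂)^γ.
P₂ = 0.683 × 15.6^(1.4) = 31.97 MPa.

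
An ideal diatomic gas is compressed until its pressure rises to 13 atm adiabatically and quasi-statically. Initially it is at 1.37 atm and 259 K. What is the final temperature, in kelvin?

T₂ ≈ 493 K

Along an adiabat T P^((1−γ)/γ) is constant, so T₂ = T₁ (P₂/P₁)^((γ−1)/γ).
For a diatomic ideal gas γ = 7/5, so (γ−1)/γ = 2/7.
T₂ = 259 × (13/1.37)^(2/7) = 492.6 K.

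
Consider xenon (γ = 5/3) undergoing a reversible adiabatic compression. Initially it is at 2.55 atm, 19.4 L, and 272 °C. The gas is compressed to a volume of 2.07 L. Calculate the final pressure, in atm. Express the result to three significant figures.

P₂ ≈ 106 atm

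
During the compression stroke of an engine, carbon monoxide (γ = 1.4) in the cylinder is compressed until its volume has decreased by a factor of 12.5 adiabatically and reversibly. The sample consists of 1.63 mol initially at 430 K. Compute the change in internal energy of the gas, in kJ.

Adiabatic: T₁V₁^(γ−1) = T₂V₂^(γ−1) ⇒ T₂ = T₁ (V₁/V₂)^(γ−1).
T₂ = 430 × 12.5^(0.4) = 1181 K.
Q = 0, so ΔU = W_on_gas = nCᵥΔT with Cᵥ = R/(γ−1) = 20.79 J/(mol·K).
ΔU = 1.63 × 20.79 × (1181 − 430) = 25440 J.

ΔU ≈ 25.4 kJ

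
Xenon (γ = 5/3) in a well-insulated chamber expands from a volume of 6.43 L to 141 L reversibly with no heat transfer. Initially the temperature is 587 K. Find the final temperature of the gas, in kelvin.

T₂ ≈ 74.9 K

For a reversible adiabat TV^(γ−1) is constant, so T₂ = T₁ (V₁/V₂)^(γ−1).
T₂ = 587 × (6.43/141)^(2/3) = 74.93 K.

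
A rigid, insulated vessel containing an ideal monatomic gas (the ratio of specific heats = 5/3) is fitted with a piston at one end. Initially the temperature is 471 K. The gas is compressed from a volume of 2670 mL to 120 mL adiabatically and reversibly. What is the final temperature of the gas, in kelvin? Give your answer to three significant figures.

For a reversible adiabat TV^(γ−1) is constant, so T₂ = T₁ (V₁/V₂)^(γ−1).
T₂ = 471 × (2670/120)^(2/3) = 3726 K.

T₂ ≈ 3730 K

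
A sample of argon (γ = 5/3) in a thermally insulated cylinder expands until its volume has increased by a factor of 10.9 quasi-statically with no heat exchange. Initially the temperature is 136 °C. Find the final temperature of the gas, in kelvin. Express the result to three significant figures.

For a reversible adiabat TV^(γ−1) is constant, so T₂ = T₁ (V₁/V₂)^(γ−1).
T₁ = 136 °C = 409.1 K.
T₂ = 409.1 × (1/10.9)^(2/3) = 83.23 K.

T₂ ≈ 83.2 K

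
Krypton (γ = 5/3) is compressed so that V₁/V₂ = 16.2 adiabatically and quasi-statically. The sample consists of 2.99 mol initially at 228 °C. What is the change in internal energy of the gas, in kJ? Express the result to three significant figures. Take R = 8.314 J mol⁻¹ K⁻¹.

For a reversible adiabat TV^(γ−1) is constant, so T₂ = T₁ (V₁/V₂)^(γ−1).
T₁ = 228 °C = 501.1 K.
T₂ = 501.1 × 16.2^(2/3) = 3209 K.
Q = 0, so ΔU = W_on_gas = nCᵥΔT with Cᵥ = R/(γ−1) = 12.47 J/(mol·K).
ΔU = 2.99 × 12.47 × (3209 − 501.1) = 101000 J.

ΔU ≈ 101 kJ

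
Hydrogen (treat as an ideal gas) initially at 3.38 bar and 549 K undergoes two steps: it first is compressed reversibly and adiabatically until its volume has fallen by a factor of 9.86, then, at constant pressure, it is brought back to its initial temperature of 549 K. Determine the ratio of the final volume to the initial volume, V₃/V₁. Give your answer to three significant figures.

For a diatomic ideal gas γ = 7/5.
Adiabatic step: V₂/V₁ = 0.1014; T₂ = T₁·9.86^(2/5) = 1371 K.
Isobaric step: V₃/V₂ = T₃/T₂ = 549/1371.
V₃/V₁ = (V₂/V₁)(V₃/V₂) = 0.1014 × (549/1371) = 0.0406.

V₃/V₁ ≈ 0.0406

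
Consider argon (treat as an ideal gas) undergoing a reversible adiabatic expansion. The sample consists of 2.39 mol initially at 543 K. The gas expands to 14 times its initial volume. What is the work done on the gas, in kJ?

W ≈ -13.4 kJ

Adiabatic: T₁V₁^(γ−1) = T₂V₂^(γ−1) ⇒ T₂ = T₁ (V₁/V₂)^(γ−1).
γ = 5/3 for a monatomic ideal gas, so γ−1 = 2/3.
T₂ = 543 × (1/14)^(2/3) = 93.48 K.
Q = 0, so ΔU = W_on_gas = nCᵥΔT with Cᵥ = R/(γ−1) = 12.47 J/(mol·K).
ΔU = 2.39 × 12.47 × (93.48 − 543) = -13400 J.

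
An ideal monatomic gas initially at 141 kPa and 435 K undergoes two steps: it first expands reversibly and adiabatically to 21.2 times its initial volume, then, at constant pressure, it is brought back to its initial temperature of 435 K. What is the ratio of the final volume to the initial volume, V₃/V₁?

V₃/V₁ ≈ 162

For a monatomic ideal gas γ = 5/3.
Adiabatic step: V₂/V₁ = 21.2; T₂ = T₁·(1/21.2)^(2/3) = 56.79 K.
Isobaric step: V₃/V₂ = T₃/T₂ = 435/56.79.
V₃/V₁ = (V₂/V₁)(V₃/V₂) = 21.2 × (435/56.79) = 162.4.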